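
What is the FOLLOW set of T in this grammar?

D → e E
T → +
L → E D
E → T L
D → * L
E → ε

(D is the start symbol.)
To compute FOLLOW(T), find every occurrence of T on a right-hand side N → α T β: add FIRST(β) \ {ε}, and if β is empty or nullable also add FOLLOW(N). Iterate to a fixed point.

In E → T L: T is followed by L, add FIRST(L) \ {ε} = { '*', '+', 'e' }

Taking the union: FOLLOW(T) = { '*', '+', 'e' }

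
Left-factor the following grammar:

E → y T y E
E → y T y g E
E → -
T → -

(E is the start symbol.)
Left-factoring transforms A → αβ₁ | αβ₂ into A → αA' and A' → β₁ | β₂
(α is the longest common prefix among the alternatives). Repeat until
no nonterminal has two alternatives with a common prefix.

Round 1: E has alternatives sharing prefix 'y T y'. Introduce E': E → y T y E'
  Add: E' → E
  Add: E' → g E

No remaining common prefixes — done.

Resulting grammar:
E → y T y E'
E' → E
E' → g E
E → -
T → -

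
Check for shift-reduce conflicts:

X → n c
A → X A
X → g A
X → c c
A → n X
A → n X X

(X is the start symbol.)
Yes — I9: [A → n X .] vs [X → . c c]; I10: [X → n c .] vs [X → c . c]

A shift-reduce conflict occurs when an LR(0) state has both:
  - a complete (reduce) item [A → α .] (dot at the end), and
  - a shift item [B → β . c γ] (dot before a terminal).

Augment with X' → X and build the canonical LR(0) collection (I0 = CLOSURE({[X' → . X]}), then GOTO on every symbol after a dot until no new states appear). It has 14 states:
  I0: { [X → . c c], [X → . g A], [X → . n c], [X' → . X] }  — shift
  I1: { [X' → X .] }  — accept
  I2: { [X → c . c] }  — shift
  I3: { [A → . X A], [A → . n X X], [A → . n X], [X → . c c], [X → . g A], [X → . n c], [X → g . A] }  — shift
  I4: { [X → n . c] }  — shift
  I5: { [X → n c .] }  — reduce
  I6: { [X → g A .] }  — reduce
  I7: { [A → . X A], [A → . n X X], [A → . n X], [A → X . A], [X → . c c], [X → . g A], [X → . n c] }  — shift
  I8: { [A → n . X X], [A → n . X], [X → . c c], [X → . g A], [X → . n c], [X → n . c] }  — shift
  I9: { [A → n X . X], [A → n X .], [X → . c c], [X → . g A], [X → . n c] }  — shift, reduce
  I10: { [X → c . c], [X → n c .] }  — shift, reduce
  I11: { [X → c c .] }  — reduce
  I12: { [A → n X X .] }  — reduce
  I13: { [A → X A .] }  — reduce

I9 contains reduce item [A → n X .] and shift items [X → . c c], [X → . g A], [X → . n c] — shift-reduce conflict.
I10 contains reduce item [X → n c .] and shift item [X → c . c] — shift-reduce conflict.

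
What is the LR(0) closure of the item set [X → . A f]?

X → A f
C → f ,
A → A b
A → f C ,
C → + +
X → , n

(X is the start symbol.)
Start with: [X → . A f]
  [X → . A f] has the dot before A: add [A → . A b], [A → . f C ,]
No further items can be added.

CLOSURE = { [A → . A b], [A → . f C ,], [X → . A f] }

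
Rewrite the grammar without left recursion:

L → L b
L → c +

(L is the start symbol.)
L is directly left-recursive. The standard transformation for
  A → A α₁ | ... | A α_m | β₁ | ... | β_n
is
  A  → β₁ A' | ... | β_n A'
  A' → α₁ A' | ... | α_m A' | ε

L → c + becomes L → c + L'
L → L b becomes L' → b L'
Add L' → ε

Resulting grammar:
L → c + L'
L' → b L'
L' → ε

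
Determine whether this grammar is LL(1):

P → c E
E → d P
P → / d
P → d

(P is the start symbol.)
Yes, the grammar is LL(1).

A grammar is LL(1) if for each non-terminal N with multiple productions, the predict sets of those productions are pairwise disjoint, where PREDICT(N → α) = (FIRST(α) \ {ε}) ∪ (FOLLOW(N) if α ⇒* ε).

For P:
  PREDICT(P → c E) = { 'c' }
  PREDICT(P → '/' d) = { '/' }
  PREDICT(P → d) = { 'd' }
E has a single production, so nothing to check there.

All predict sets are disjoint. The grammar IS LL(1).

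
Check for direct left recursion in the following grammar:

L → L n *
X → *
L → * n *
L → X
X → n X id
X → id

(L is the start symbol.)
Direct left recursion occurs when N → N α for some non-terminal N (the right-hand side begins with the left-hand side itself).

L → L n *: LEFT RECURSIVE (starts with L)
X → *: starts with '*'
L → * n *: starts with '*'
L → X: starts with X
X → n X id: starts with n
X → id: starts with id

The grammar has direct left recursion on: L.

Answer: Yes, L is left-recursive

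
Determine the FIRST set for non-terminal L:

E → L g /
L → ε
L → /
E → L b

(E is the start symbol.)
{ '/', ε }

From L → ε:
  - ε-production, so ε ∈ FIRST(L)
From L → /:
  - '/' is a terminal: add '/' and stop

Collecting: FIRST(L) = { '/', ε }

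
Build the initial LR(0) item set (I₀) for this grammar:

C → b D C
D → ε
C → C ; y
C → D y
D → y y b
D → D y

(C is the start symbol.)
First, augment the grammar with C' → C
I₀ = CLOSURE({ [C' → . C] }):
  [C' → . C] has the dot before C: add [C → . b D C], [C → . C ; y], [C → . D y]
  [C → . D y] has the dot before D: add [D → .], [D → . y y b], [D → . D y]
No further items can be added.

I₀ = { [C → . C ; y], [C → . D y], [C → . b D C], [C' → . C], [D → . D y], [D → . y y b], [D → .] }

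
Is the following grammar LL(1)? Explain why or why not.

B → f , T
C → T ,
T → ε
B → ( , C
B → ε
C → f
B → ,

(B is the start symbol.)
Yes, the grammar is LL(1).

Relevant sets:
  FIRST(T) = { ε }
  FOLLOW(B) = { $ }

For B:
  PREDICT(B → f ',' T) = { 'f' }
  PREDICT(B → '(' ',' C) = { '(' }
  PREDICT(B → ε) = { $ }
  PREDICT(B → ',') = { ',' }
For C:
  PREDICT(C → T ',') = { ',' }
  PREDICT(C → f) = { 'f' }
T has a single production, so nothing to check there.

All predict sets are disjoint. The grammar IS LL(1).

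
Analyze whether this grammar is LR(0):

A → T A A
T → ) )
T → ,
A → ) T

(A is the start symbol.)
A grammar is LR(0) if no state in the canonical LR(0) collection has:
  - both a shift item (dot before a terminal) and a complete item (shift-reduce conflict), or
  - two or more complete items (reduce-reduce conflict; the accept item [A' → A .] counts as a complete item here).

Augment with A' → A and build the canonical LR(0) collection (I0 = CLOSURE({[A' → . A]}), then GOTO on every symbol after a dot until no new states appear). It has 10 states:
  I0: { [A → . ) T], [A → . T A A], [A' → . A], [T → . ) )], [T → . ,] }  — shift
  I1: { [A → ) . T], [T → ) . )], [T → . ) )], [T → . ,] }  — shift
  I2: { [T → , .] }  — reduce
  I3: { [A' → A .] }  — accept
  I4: { [A → . ) T], [A → . T A A], [A → T . A A], [T → . ) )], [T → . ,] }  — shift
  I5: { [A → . ) T], [A → . T A A], [A → T A . A], [T → . ) )], [T → . ,] }  — shift
  I6: { [A → T A A .] }  — reduce
  I7: { [T → ) ) .], [T → ) . )] }  — shift, reduce
  I8: { [A → ) T .] }  — reduce
  I9: { [T → ) ) .] }  — reduce

Conflict in state I7:
  Shift-reduce conflict between [T → ) ) .] and [T → ) . )]
So the grammar is NOT LR(0).

Answer: No. Shift-reduce conflict between [T → ) ) .] and [T → ) . )]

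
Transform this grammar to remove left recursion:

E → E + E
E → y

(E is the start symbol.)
E → y E'
E' → + E E'
E' → ε

E is directly left-recursive. The standard transformation for
  A → A α₁ | ... | A α_m | β₁ | ... | β_n
is
  A  → β₁ A' | ... | β_n A'
  A' → α₁ A' | ... | α_m A' | ε

E → y becomes E → y E'
E → E + E becomes E' → + E E'
Add E' → ε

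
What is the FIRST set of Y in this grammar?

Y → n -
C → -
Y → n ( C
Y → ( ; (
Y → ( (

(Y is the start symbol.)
To compute FIRST(Y), examine every production with Y on the left-hand side, reading each right-hand side left to right until a non-nullable symbol is reached.

From Y → n -:
  - n is a terminal: add 'n' and stop
From Y → n ( C:
  - n is a terminal: add 'n' and stop
From Y → ( ; (:
  - '(' is a terminal: add '(' and stop
From Y → ( (:
  - '(' is a terminal: add '(' and stop

Collecting: FIRST(Y) = { '(', 'n' }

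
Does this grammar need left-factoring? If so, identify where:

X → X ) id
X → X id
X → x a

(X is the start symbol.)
Yes, X has productions with common prefix 'X'

Left-factoring is needed when two productions for the same non-terminal
share a common prefix on the right-hand side.

Productions for X:
  X → X ) id
  X → X id
  X → x a

Found common prefix 'X' in productions for X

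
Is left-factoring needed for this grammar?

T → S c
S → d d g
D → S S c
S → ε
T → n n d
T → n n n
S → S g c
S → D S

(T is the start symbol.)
Left-factoring is needed when two productions for the same non-terminal
share a common prefix on the right-hand side.

Productions for T:
  T → S c
  T → n n d
  T → n n n
Productions for S:
  S → d d g
  S → ε
  S → S g c
  S → D S

Found common prefix 'n n' in productions for T

Answer: Yes, T has productions with common prefix 'n n'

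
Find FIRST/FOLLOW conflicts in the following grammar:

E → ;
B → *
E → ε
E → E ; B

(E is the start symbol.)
Nullable non-terminals: E.
FIRST sets used below: FIRST(E) = { ';', ε }

E: nullable alternative(s) E → ε; FOLLOW(E) = { $, ';' }
  E → ;: FIRST \ {ε} = { ';' } — overlaps FOLLOW(E) on { ';' }: CONFLICT
  E → ε: FIRST \ {ε} = { } — this is the only nullable alternative, skip
  E → E ; B: FIRST \ {ε} = { ';' } — overlaps FOLLOW(E) on { ';' }: CONFLICT

B has no nullable alternative, so no FIRST/FOLLOW check is needed there.

So the grammar has 2 FIRST/FOLLOW conflicts (marked CONFLICT above).

Answer: Yes. E → ';' with FOLLOW(E) on { ';' }; E → E ';' B with FOLLOW(E) on { ';' }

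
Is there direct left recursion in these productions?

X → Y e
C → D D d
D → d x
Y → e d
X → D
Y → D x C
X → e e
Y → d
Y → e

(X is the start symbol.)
X → Y e: starts with Y
C → D D d: starts with D
D → d x: starts with d
Y → e d: starts with e
X → D: starts with D
Y → D x C: starts with D
X → e e: starts with e
Y → d: starts with d
Y → e: starts with e

No direct left recursion found.

Answer: No direct left recursion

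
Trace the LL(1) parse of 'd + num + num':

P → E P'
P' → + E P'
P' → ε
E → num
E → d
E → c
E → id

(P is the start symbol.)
LL(1) parsing maintains a stack (initially the start symbol over $) and the input. At each step: if the stack top is a terminal, match it against the current input token; if it is a non-terminal N, replace it with the RHS of M[N, lookahead] (the unique production whose predict set contains the lookahead).

Stack is shown with the top on the left.

Stack     Input            Action
---------------------------------
P $       d + num + num $  output P → E P'
E P' $    d + num + num $  output E → d
d P' $    d + num + num $  match 'd'
P' $      + num + num $    output P' → + E P'
+ E P' $  + num + num $    match '+'
E P' $    num + num $      output E → num
num P' $  num + num $      match 'num'
P' $      + num $          output P' → + E P'
+ E P' $  + num $          match '+'
E P' $    num $            output E → num
num P' $  num $            match 'num'
P' $      $                output P' → ε
$         $                accept

The string is accepted.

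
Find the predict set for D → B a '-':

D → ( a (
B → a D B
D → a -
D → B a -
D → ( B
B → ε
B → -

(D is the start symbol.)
PREDICT(D → B a '-') = (FIRST(RHS) \ {ε}) ∪ (FOLLOW(D) if ε ∈ FIRST(RHS), i.e. RHS ⇒* ε)
FIRST(B) = { '-', 'a', ε }
FIRST(B a '-') = { '-', 'a' }
ε ∉ FIRST(B a '-'), so FOLLOW(D) is not added.
PREDICT(D → B a '-') = { '-', 'a' }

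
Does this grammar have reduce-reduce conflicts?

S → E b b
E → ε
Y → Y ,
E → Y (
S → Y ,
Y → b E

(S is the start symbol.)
Yes — I9: [S → Y , .] vs [Y → Y , .]

A reduce-reduce conflict occurs when an LR(0) state has two complete items [A → α .] and [B → β .] — both call for a reduction, and with no lookahead the parser cannot choose between them.

Augment with S' → S and build the canonical LR(0) collection (I0 = CLOSURE({[S' → . S]}), then GOTO on every symbol after a dot until no new states appear). It has 12 states:
  I0: { [E → . Y (], [E → .], [S → . E b b], [S → . Y ,], [S' → . S], [Y → . Y ,], [Y → . b E] }  — shift, reduce
  I1: { [S → E . b b] }  — shift
  I2: { [S' → S .] }  — accept
  I3: { [E → Y . (], [S → Y . ,], [Y → Y . ,] }  — shift
  I4: { [E → . Y (], [E → .], [Y → . Y ,], [Y → . b E], [Y → b . E] }  — shift, reduce
  I5: { [Y → b E .] }  — reduce
  I6: { [E → Y . (], [Y → Y . ,] }  — shift
  I7: { [E → Y ( .] }  — reduce
  I8: { [Y → Y , .] }  — reduce
  I9: { [S → Y , .], [Y → Y , .] }  — 2 reduces
  I10: { [S → E b . b] }  — shift
  I11: { [S → E b b .] }  — reduce

I9 contains complete items [S → Y , .], [Y → Y , .] — reduce-reduce conflict.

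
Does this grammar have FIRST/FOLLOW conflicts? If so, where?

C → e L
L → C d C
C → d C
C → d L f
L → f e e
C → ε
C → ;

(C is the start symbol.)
Yes. C → d C with FOLLOW(C) on { 'd' }; C → d L f with FOLLOW(C) on { 'd' }

A FIRST/FOLLOW conflict occurs when a non-terminal N has a nullable alternative N → β (β ⇒* ε) and another alternative N → α with FIRST(α) ∩ FOLLOW(N) ≠ ∅: on such a lookahead the parser cannot decide between expanding α and letting N vanish via β.

Nullable non-terminals: C.

C: nullable alternative(s) C → ε; FOLLOW(C) = { $, 'd', 'f' }
  C → e L: FIRST \ {ε} = { 'e' } — disjoint from FOLLOW(C)
  C → d C: FIRST \ {ε} = { 'd' } — overlaps FOLLOW(C) on { 'd' }: CONFLICT
  C → d L f: FIRST \ {ε} = { 'd' } — overlaps FOLLOW(C) on { 'd' }: CONFLICT
  C → ε: FIRST \ {ε} = { } — this is the only nullable alternative, skip
  C → ;: FIRST \ {ε} = { ';' } — disjoint from FOLLOW(C)

L has no nullable alternative, so no FIRST/FOLLOW check is needed there.

So the grammar has 2 FIRST/FOLLOW conflicts (marked CONFLICT above).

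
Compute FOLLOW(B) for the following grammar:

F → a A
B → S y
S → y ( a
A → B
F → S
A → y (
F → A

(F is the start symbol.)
{ $ }

In A → B: B is at the end, add FOLLOW(A)

The FOLLOW sets referred to above (computed the same way, to a fixed point):
  FOLLOW(A) = { $ }

Taking the union: FOLLOW(B) = { $ }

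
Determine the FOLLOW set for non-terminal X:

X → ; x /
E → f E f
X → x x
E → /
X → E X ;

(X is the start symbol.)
{ $, ';' }

To compute FOLLOW(X), find every occurrence of X on a right-hand side N → α X β: add FIRST(β) \ {ε}, and if β is empty or nullable also add FOLLOW(N). Iterate to a fixed point.

X is the start symbol, so $ ∈ FOLLOW(X).
In X → E X ;: X is followed by ';', add FIRST(';') \ {ε} = { ';' }

Taking the union: FOLLOW(X) = { $, ';' }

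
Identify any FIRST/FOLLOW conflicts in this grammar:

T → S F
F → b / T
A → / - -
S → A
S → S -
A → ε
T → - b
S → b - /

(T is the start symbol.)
Yes. S → S '-' with FOLLOW(S) on { '-', 'b' }; S → b '-' '/' with FOLLOW(S) on { 'b' }

A FIRST/FOLLOW conflict occurs when a non-terminal N has a nullable alternative N → β (β ⇒* ε) and another alternative N → α with FIRST(α) ∩ FOLLOW(N) ≠ ∅: on such a lookahead the parser cannot decide between expanding α and letting N vanish via β.

Nullable non-terminals: A, S.
FIRST sets used below: FIRST(A) = { '/', ε }, FIRST(S) = { '-', '/', 'b', ε }

A: nullable alternative(s) A → ε; FOLLOW(A) = { '-', 'b' }
  A → / - -: FIRST \ {ε} = { '/' } — disjoint from FOLLOW(A)
  A → ε: FIRST \ {ε} = { } — this is the only nullable alternative, skip

S: nullable alternative(s) S → A; FOLLOW(S) = { '-', 'b' }
  S → A: FIRST \ {ε} = { '/' } — this is the only nullable alternative, skip
  S → S -: FIRST \ {ε} = { '-', '/', 'b' } — overlaps FOLLOW(S) on { '-', 'b' }: CONFLICT
  S → b - /: FIRST \ {ε} = { 'b' } — overlaps FOLLOW(S) on { 'b' }: CONFLICT

F, T have no nullable alternative, so no FIRST/FOLLOW check is needed there.

So the grammar has 2 FIRST/FOLLOW conflicts (marked CONFLICT above).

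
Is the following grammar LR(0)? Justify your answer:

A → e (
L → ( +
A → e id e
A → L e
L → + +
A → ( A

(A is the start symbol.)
A grammar is LR(0) if no state in the canonical LR(0) collection has:
  - both a shift item (dot before a terminal) and a complete item (shift-reduce conflict), or
  - two or more complete items (reduce-reduce conflict; the accept item [A' → A .] counts as a complete item here).

Augment with A' → A and build the canonical LR(0) collection (I0 = CLOSURE({[A' → . A]}), then GOTO on every symbol after a dot until no new states appear). It has 13 states:
  I0: { [A → . ( A], [A → . L e], [A → . e (], [A → . e id e], [A' → . A], [L → . ( +], [L → . + +] }  — shift
  I1: { [A → ( . A], [A → . ( A], [A → . L e], [A → . e (], [A → . e id e], [L → ( . +], [L → . ( +], [L → . + +] }  — shift
  I2: { [L → + . +] }  — shift
  I3: { [A' → A .] }  — accept
  I4: { [A → L . e] }  — shift
  I5: { [A → e . (], [A → e . id e] }  — shift
  I6: { [A → e ( .] }  — reduce
  I7: { [A → e id . e] }  — shift
  I8: { [A → e id e .] }  — reduce
  I9: { [A → L e .] }  — reduce
  I10: { [L → + + .] }  — reduce
  I11: { [L → ( + .], [L → + . +] }  — shift, reduce
  I12: { [A → ( A .] }  — reduce

Conflict in state I11:
  Shift-reduce conflict between [L → ( + .] and [L → + . +]
So the grammar is NOT LR(0).

Answer: No. Shift-reduce conflict between [L → ( + .] and [L → + . +]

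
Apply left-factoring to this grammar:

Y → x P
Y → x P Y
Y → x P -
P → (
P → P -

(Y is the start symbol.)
Y → x P Y'
Y' → ε
Y' → Y
Y' → -
P → (
P → P -

Left-factoring transforms A → αβ₁ | αβ₂ into A → αA' and A' → β₁ | β₂
(α is the longest common prefix among the alternatives). Repeat until
no nonterminal has two alternatives with a common prefix.

Round 1: Y has alternatives sharing prefix 'x P'. Introduce Y': Y → x P Y'
  Add: Y' → ε
  Add: Y' → Y
  Add: Y' → -

No remaining common prefixes — done.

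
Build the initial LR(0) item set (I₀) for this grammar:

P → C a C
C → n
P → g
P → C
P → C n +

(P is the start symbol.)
First, augment the grammar with P' → P
I₀ = CLOSURE({ [P' → . P] }):
  [P' → . P] has the dot before P: add [P → . C a C], [P → . g], [P → . C], [P → . C n +]
  [P → . C a C] has the dot before C: add [C → . n]
No further items can be added.

I₀ = { [C → . n], [P → . C a C], [P → . C n +], [P → . C], [P → . g], [P' → . P] }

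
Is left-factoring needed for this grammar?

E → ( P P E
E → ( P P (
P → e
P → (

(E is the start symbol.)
Left-factoring is needed when two productions for the same non-terminal
share a common prefix on the right-hand side.

Productions for E:
  E → ( P P E
  E → ( P P (
Productions for P:
  P → e
  P → (

Found common prefix '( P P' in productions for E

Answer: Yes, E has productions with common prefix '( P P'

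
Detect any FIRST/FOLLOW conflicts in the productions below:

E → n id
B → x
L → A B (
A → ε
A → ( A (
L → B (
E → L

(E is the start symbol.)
Nullable non-terminals: A.

A: nullable alternative(s) A → ε; FOLLOW(A) = { '(', 'x' }
  A → ε: FIRST \ {ε} = { } — this is the only nullable alternative, skip
  A → ( A (: FIRST \ {ε} = { '(' } — overlaps FOLLOW(A) on { '(' }: CONFLICT

B, E, L have no nullable alternative, so no FIRST/FOLLOW check is needed there.

So the grammar has 1 FIRST/FOLLOW conflict (marked CONFLICT above).

Answer: Yes. A → '(' A '(' with FOLLOW(A) on { '(' }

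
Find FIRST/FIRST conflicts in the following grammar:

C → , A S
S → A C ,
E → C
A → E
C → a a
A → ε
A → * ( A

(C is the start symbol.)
FIRST sets of the non-terminals at (or reachable through a nullable prefix from) the front of some alternative:
  FIRST(E) = { ',', 'a' }

Productions for C:
  C → , A S: FIRST = { ',' }
  C → a a: FIRST = { 'a' }
Productions for A:
  A → E: FIRST = { ',', 'a' }
  A → ε: FIRST = { ε }
  A → * ( A: FIRST = { '*' }
S, E have only one production, so no FIRST/FIRST conflict is possible there.

All alternatives of each non-terminal have pairwise disjoint FIRST sets.

Answer: No FIRST/FIRST conflicts.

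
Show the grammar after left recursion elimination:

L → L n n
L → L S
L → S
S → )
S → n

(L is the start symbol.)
L → S L'
L' → n n L'
L' → S L'
L' → ε
S → )
S → n

L is directly left-recursive. The standard transformation for
  A → A α₁ | ... | A α_m | β₁ | ... | β_n
is
  A  → β₁ A' | ... | β_n A'
  A' → α₁ A' | ... | α_m A' | ε

L → S becomes L → S L'
L → L n n becomes L' → n n L'
L → L S becomes L' → S L'
Add L' → ε

Productions for other non-terminals are unchanged:
  S → )
  S → n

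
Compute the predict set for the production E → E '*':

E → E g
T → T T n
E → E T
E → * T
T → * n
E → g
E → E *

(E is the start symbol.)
{ '*', 'g' }

PREDICT(E → E '*') = (FIRST(RHS) \ {ε}) ∪ (FOLLOW(E) if ε ∈ FIRST(RHS), i.e. RHS ⇒* ε)
FIRST(E) = { '*', 'g' }
FIRST(E '*') = { '*', 'g' }
ε ∉ FIRST(E '*'), so FOLLOW(E) is not added.
PREDICT(E → E '*') = { '*', 'g' }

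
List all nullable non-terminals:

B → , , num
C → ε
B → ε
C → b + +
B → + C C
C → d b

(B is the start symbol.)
{ 'B', 'C' }

ε-productions: C → ε, B → ε
So C, B are immediately nullable.
Every non-terminal is now nullable.
Nullable = { 'B', 'C' }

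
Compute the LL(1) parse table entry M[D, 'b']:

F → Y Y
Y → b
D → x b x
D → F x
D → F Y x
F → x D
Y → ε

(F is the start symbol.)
To find M[D, 'b'], we find productions for D where 'b' is in the predict set (PREDICT(N → α) = (FIRST(α) \ {ε}) ∪ (FOLLOW(N) if α ⇒* ε)).

Relevant sets:
  FIRST(F) = { 'b', 'x', ε }
  FIRST(Y) = { 'b', ε }

D → x b x: PREDICT = { 'x' }
D → F x: PREDICT = { 'b', 'x' }
  'b' is in predict set, so this production goes in M[D, 'b']
D → F Y x: PREDICT = { 'b', 'x' }
  'b' is in predict set, so this production goes in M[D, 'b']

M[D, 'b'] = D → F x, D → F Y x  (a multiply-defined cell — the grammar is not LL(1))

Answer: D → F x, D → F Y x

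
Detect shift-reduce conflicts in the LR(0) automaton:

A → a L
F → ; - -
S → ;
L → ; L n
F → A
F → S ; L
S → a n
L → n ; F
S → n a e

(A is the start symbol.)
A shift-reduce conflict occurs when an LR(0) state has both:
  - a complete (reduce) item [A → α .] (dot at the end), and
  - a shift item [B → β . c γ] (dot before a terminal).

Augment with A' → A and build the canonical LR(0) collection (I0 = CLOSURE({[A' → . A]}), then GOTO on every symbol after a dot until no new states appear). It has 22 states:
  I0: { [A → . a L], [A' → . A] }  — shift
  I1: { [A' → A .] }  — accept
  I2: { [A → a . L], [L → . ; L n], [L → . n ; F] }  — shift
  I3: { [L → . ; L n], [L → . n ; F], [L → ; . L n] }  — shift
  I4: { [A → a L .] }  — reduce
  I5: { [L → n . ; F] }  — shift
  I6: { [A → . a L], [F → . ; - -], [F → . A], [F → . S ; L], [L → n ; . F], [S → . ;], [S → . a n], [S → . n a e] }  — shift
  I7: { [F → ; . - -], [S → ; .] }  — shift, reduce
  I8: { [F → A .] }  — reduce
  I9: { [L → n ; F .] }  — reduce
  I10: { [F → S . ; L] }  — shift
  I11: { [A → a . L], [L → . ; L n], [L → . n ; F], [S → a . n] }  — shift
  I12: { [S → n . a e] }  — shift
  I13: { [S → n a . e] }  — shift
  I14: { [S → n a e .] }  — reduce
  I15: { [L → n . ; F], [S → a n .] }  — shift, reduce
  I16: { [F → S ; . L], [L → . ; L n], [L → . n ; F] }  — shift
  I17: { [F → S ; L .] }  — reduce
  I18: { [F → ; - . -] }  — shift
  I19: { [F → ; - - .] }  — reduce
  I20: { [L → ; L . n] }  — shift
  I21: { [L → ; L n .] }  — reduce

I7 contains reduce item [S → ; .] and shift item [F → ; . - -] — shift-reduce conflict.
I15 contains reduce item [S → a n .] and shift item [L → n . ; F] — shift-reduce conflict.

Answer: Yes — I7: [S → ; .] vs [F → ; . - -]; I15: [S → a n .] vs [L → n . ; F]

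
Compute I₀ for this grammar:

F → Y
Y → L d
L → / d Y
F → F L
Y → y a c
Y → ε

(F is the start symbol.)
{ [F → . F L], [F → . Y], [F' → . F], [L → . / d Y], [Y → . L d], [Y → . y a c], [Y → .] }

First, augment the grammar with F' → F
I₀ = CLOSURE({ [F' → . F] }):
  [F' → . F] has the dot before F: add [F → . Y], [F → . F L]
  [F → . Y] has the dot before Y: add [Y → . L d], [Y → . y a c], [Y → .]
  [Y → . L d] has the dot before L: add [L → . / d Y]
No further items can be added.

I₀ = { [F → . F L], [F → . Y], [F' → . F], [L → . / d Y], [Y → . L d], [Y → . y a c], [Y → .] }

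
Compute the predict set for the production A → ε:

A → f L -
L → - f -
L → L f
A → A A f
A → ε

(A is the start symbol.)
PREDICT(A → ε) = (FIRST(RHS) \ {ε}) ∪ (FOLLOW(A) if ε ∈ FIRST(RHS), i.e. RHS ⇒* ε)
The right-hand side is ε (FIRST(ε) = { ε }), so the predict set is FOLLOW(A) = { $, 'f' }
PREDICT(A → ε) = { $, 'f' }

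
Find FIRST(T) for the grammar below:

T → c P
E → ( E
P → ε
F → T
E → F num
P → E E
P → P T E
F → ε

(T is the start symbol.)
{ 'c' }

To compute FIRST(T), examine every production with T on the left-hand side, reading each right-hand side left to right until a non-nullable symbol is reached.

From T → c P:
  - c is a terminal: add 'c' and stop

Collecting: FIRST(T) = { 'c' }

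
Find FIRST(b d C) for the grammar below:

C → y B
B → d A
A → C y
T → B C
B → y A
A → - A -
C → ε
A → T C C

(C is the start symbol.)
{ 'b' }

To compute FIRST(b d C), process the symbols left to right:
Symbol b is a terminal. Add 'b' and stop.
FIRST(b d C) = { 'b' }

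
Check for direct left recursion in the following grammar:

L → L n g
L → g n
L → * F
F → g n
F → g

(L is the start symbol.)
Yes, L is left-recursive

Direct left recursion occurs when N → N α for some non-terminal N (the right-hand side begins with the left-hand side itself).

L → L n g: LEFT RECURSIVE (starts with L)
L → g n: starts with g
L → * F: starts with '*'
F → g n: starts with g
F → g: starts with g

The grammar has direct left recursion on: L.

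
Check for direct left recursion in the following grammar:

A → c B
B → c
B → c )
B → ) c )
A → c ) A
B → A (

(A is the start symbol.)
No direct left recursion

Direct left recursion occurs when N → N α for some non-terminal N (the right-hand side begins with the left-hand side itself).

A → c B: starts with c
B → c: starts with c
B → c ): starts with c
B → ) c ): starts with ')'
A → c ) A: starts with c
B → A (: starts with A

No direct left recursion found.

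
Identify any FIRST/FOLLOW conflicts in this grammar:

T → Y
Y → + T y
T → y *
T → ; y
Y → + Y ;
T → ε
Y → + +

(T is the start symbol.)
Yes. T → y '*' with FOLLOW(T) on { 'y' }

A FIRST/FOLLOW conflict occurs when a non-terminal N has a nullable alternative N → β (β ⇒* ε) and another alternative N → α with FIRST(α) ∩ FOLLOW(N) ≠ ∅: on such a lookahead the parser cannot decide between expanding α and letting N vanish via β.

Nullable non-terminals: T.
FIRST sets used below: FIRST(Y) = { '+' }

T: nullable alternative(s) T → ε; FOLLOW(T) = { $, 'y' }
  T → Y: FIRST \ {ε} = { '+' } — disjoint from FOLLOW(T)
  T → y *: FIRST \ {ε} = { 'y' } — overlaps FOLLOW(T) on { 'y' }: CONFLICT
  T → ; y: FIRST \ {ε} = { ';' } — disjoint from FOLLOW(T)
  T → ε: FIRST \ {ε} = { } — this is the only nullable alternative, skip

Y has no nullable alternative, so no FIRST/FOLLOW check is needed there.

So the grammar has 1 FIRST/FOLLOW conflict (marked CONFLICT above).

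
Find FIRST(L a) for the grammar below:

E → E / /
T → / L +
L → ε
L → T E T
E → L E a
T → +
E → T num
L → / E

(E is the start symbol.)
FIRST sets of the non-terminals involved (from the grammar, by fixed-point iteration):
  FIRST(L) = { '+', '/', ε }

To compute FIRST(L a), process the symbols left to right:
Symbol L is a non-terminal. Add FIRST(L) \ {ε} = { '+', '/' }
L is nullable (ε ∈ FIRST(L)), continue to the next symbol.
Symbol a is a terminal. Add 'a' and stop.
FIRST(L a) = { '+', '/', 'a' }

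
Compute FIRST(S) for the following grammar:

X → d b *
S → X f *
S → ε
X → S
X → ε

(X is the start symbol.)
{ 'd', 'f', ε }

To compute FIRST(S), examine every production with S on the left-hand side, reading each right-hand side left to right until a non-nullable symbol is reached.

FIRST sets of the other non-terminals involved (by the same procedure, iterated to a fixed point):
  FIRST(X) = { 'd', 'f', ε }

From S → X f *:
  - X is a non-terminal: add FIRST(X) \ {ε} = { 'd', 'f' }
    X is nullable, so continue to the next symbol
  - f is a terminal: add 'f' and stop
From S → ε:
  - ε-production, so ε ∈ FIRST(S)

Collecting: FIRST(S) = { 'd', 'f', ε }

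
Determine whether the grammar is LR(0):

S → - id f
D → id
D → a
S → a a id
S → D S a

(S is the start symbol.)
A grammar is LR(0) if no state in the canonical LR(0) collection has:
  - both a shift item (dot before a terminal) and a complete item (shift-reduce conflict), or
  - two or more complete items (reduce-reduce conflict; the accept item [S' → S .] counts as a complete item here).

Augment with S' → S and build the canonical LR(0) collection (I0 = CLOSURE({[S' → . S]}), then GOTO on every symbol after a dot until no new states appear). It has 12 states:
  I0: { [D → . a], [D → . id], [S → . - id f], [S → . D S a], [S → . a a id], [S' → . S] }  — shift
  I1: { [S → - . id f] }  — shift
  I2: { [D → . a], [D → . id], [S → . - id f], [S → . D S a], [S → . a a id], [S → D . S a] }  — shift
  I3: { [S' → S .] }  — accept
  I4: { [D → a .], [S → a . a id] }  — shift, reduce
  I5: { [D → id .] }  — reduce
  I6: { [S → a a . id] }  — shift
  I7: { [S → a a id .] }  — reduce
  I8: { [S → D S . a] }  — shift
  I9: { [S → D S a .] }  — reduce
  I10: { [S → - id . f] }  — shift
  I11: { [S → - id f .] }  — reduce

Conflict in state I4:
  Shift-reduce conflict between [D → a .] and [S → a . a id]
So the grammar is NOT LR(0).

Answer: No. Shift-reduce conflict between [D → a .] and [S → a . a id]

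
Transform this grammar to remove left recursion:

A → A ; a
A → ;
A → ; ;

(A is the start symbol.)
A is directly left-recursive. The standard transformation for
  A → A α₁ | ... | A α_m | β₁ | ... | β_n
is
  A  → β₁ A' | ... | β_n A'
  A' → α₁ A' | ... | α_m A' | ε

A → ; becomes A → ; A'
A → ; ; becomes A → ; ; A'
A → A ; a becomes A' → ; a A'
Add A' → ε

Resulting grammar:
A → ; A'
A → ; ; A'
A' → ; a A'
A' → ε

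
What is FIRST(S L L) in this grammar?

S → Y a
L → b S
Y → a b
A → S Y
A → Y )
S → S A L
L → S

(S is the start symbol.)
FIRST sets of the non-terminals involved (from the grammar, by fixed-point iteration):
  FIRST(S) = { 'a' }

To compute FIRST(S L L), process the symbols left to right:
Symbol S is a non-terminal. Add FIRST(S) \ {ε} = { 'a' }
S is not nullable (ε ∉ FIRST(S)), so stop here.
FIRST(S L L) = { 'a' }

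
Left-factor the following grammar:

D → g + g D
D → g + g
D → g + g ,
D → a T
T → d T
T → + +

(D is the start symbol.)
Left-factoring transforms A → αβ₁ | αβ₂ into A → αA' and A' → β₁ | β₂
(α is the longest common prefix among the alternatives). Repeat until
no nonterminal has two alternatives with a common prefix.

Round 1: D has alternatives sharing prefix 'g + g'. Introduce D': D → g + g D'
  Add: D' → D
  Add: D' → ε
  Add: D' → ,

No remaining common prefixes — done.

Resulting grammar:
D → g + g D'
D' → D
D' → ε
D' → ,
D → a T
T → d T
T → + +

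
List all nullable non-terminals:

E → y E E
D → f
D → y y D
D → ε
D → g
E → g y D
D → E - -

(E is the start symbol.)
A non-terminal is nullable if it can derive ε (the empty string): either it has an ε-production, or it has a production whose right-hand side consists entirely of nullable non-terminals.

ε-productions: D → ε
So D is immediately nullable.
No further non-terminal can be added: every production for the remaining non-terminals contains a terminal or a non-nullable non-terminal.
Nullable = { 'D' }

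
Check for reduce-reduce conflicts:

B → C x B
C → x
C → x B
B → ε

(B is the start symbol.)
Augment with B' → B and build the canonical LR(0) collection (I0 = CLOSURE({[B' → . B]}), then GOTO on every symbol after a dot until no new states appear). It has 7 states:
  I0: { [B → . C x B], [B → .], [B' → . B], [C → . x B], [C → . x] }  — shift, reduce
  I1: { [B' → B .] }  — accept
  I2: { [B → C . x B] }  — shift
  I3: { [B → . C x B], [B → .], [C → . x B], [C → . x], [C → x . B], [C → x .] }  — shift, 2 reduces
  I4: { [C → x B .] }  — reduce
  I5: { [B → . C x B], [B → .], [B → C x . B], [C → . x B], [C → . x] }  — shift, reduce
  I6: { [B → C x B .] }  — reduce

I3 contains complete items [B → .], [C → x .] — reduce-reduce conflict.

Answer: Yes — I3: [B → .] vs [C → x .]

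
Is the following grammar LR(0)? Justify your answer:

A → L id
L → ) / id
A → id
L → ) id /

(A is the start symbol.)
Yes, the grammar is LR(0)

Augment with A' → A and build the canonical LR(0) collection (I0 = CLOSURE({[A' → . A]}), then GOTO on every symbol after a dot until no new states appear). It has 10 states:
  I0: { [A → . L id], [A → . id], [A' → . A], [L → . ) / id], [L → . ) id /] }  — shift
  I1: { [L → ) . / id], [L → ) . id /] }  — shift
  I2: { [A' → A .] }  — accept
  I3: { [A → L . id] }  — shift
  I4: { [A → id .] }  — reduce
  I5: { [A → L id .] }  — reduce
  I6: { [L → ) / . id] }  — shift
  I7: { [L → ) id . /] }  — shift
  I8: { [L → ) id / .] }  — reduce
  I9: { [L → ) / id .] }  — reduce

Every state is either a pure shift/goto state or contains exactly one complete item and nothing to shift — no conflicts. The grammar is LR(0).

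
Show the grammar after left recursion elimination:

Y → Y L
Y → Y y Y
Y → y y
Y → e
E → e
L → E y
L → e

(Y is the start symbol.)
Y → y y Y'
Y → e Y'
Y' → L Y'
Y' → y Y Y'
Y' → ε
E → e
L → E y
L → e

Y is directly left-recursive. The standard transformation for
  A → A α₁ | ... | A α_m | β₁ | ... | β_n
is
  A  → β₁ A' | ... | β_n A'
  A' → α₁ A' | ... | α_m A' | ε

Y → y y becomes Y → y y Y'
Y → e becomes Y → e Y'
Y → Y L becomes Y' → L Y'
Y → Y y Y becomes Y' → y Y Y'
Add Y' → ε

Productions for other non-terminals are unchanged:
  E → e
  L → E y
  L → e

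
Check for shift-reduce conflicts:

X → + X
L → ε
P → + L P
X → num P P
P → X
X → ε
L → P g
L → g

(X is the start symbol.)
Yes — I0: [X → .] vs [X → . + X]; I1: [X → .] vs [X → . + X]; I3: [X → .] vs [P → . + L P]; I4: [L → .] vs [L → . g]; I5: [X → .] vs [P → . + L P]; I8: [X → .] vs [P → . + L P]

A shift-reduce conflict occurs when an LR(0) state has both:
  - a complete (reduce) item [A → α .] (dot at the end), and
  - a shift item [B → β . c γ] (dot before a terminal).

Augment with X' → X and build the canonical LR(0) collection (I0 = CLOSURE({[X' → . X]}), then GOTO on every symbol after a dot until no new states appear). It has 15 states:
  I0: { [X → . + X], [X → . num P P], [X → .], [X' → . X] }  — shift, reduce
  I1: { [X → + . X], [X → . + X], [X → . num P P], [X → .] }  — shift, reduce
  I2: { [X' → X .] }  — accept
  I3: { [P → . + L P], [P → . X], [X → . + X], [X → . num P P], [X → .], [X → num . P P] }  — shift, reduce
  I4: { [L → . P g], [L → . g], [L → .], [P → + . L P], [P → . + L P], [P → . X], [X → + . X], [X → . + X], [X → . num P P], [X → .] }  — shift, 2 reduces
  I5: { [P → . + L P], [P → . X], [X → . + X], [X → . num P P], [X → .], [X → num P . P] }  — shift, reduce
  I6: { [P → X .] }  — reduce
  I7: { [X → num P P .] }  — reduce
  I8: { [P → + L . P], [P → . + L P], [P → . X], [X → . + X], [X → . num P P], [X → .] }  — shift, reduce
  I9: { [L → P . g] }  — shift
  I10: { [P → X .], [X → + X .] }  — 2 reduces
  I11: { [L → g .] }  — reduce
  I12: { [L → P g .] }  — reduce
  I13: { [P → + L P .] }  — reduce
  I14: { [X → + X .] }  — reduce

I0 contains reduce item [X → .] and shift items [X → . + X], [X → . num P P] — shift-reduce conflict.
I1 contains reduce item [X → .] and shift items [X → . + X], [X → . num P P] — shift-reduce conflict.
I3 contains reduce item [X → .] and shift items [P → . + L P], [X → . + X], [X → . num P P] — shift-reduce conflict.
I4 contains reduce items [L → .], [X → .] and shift items [L → . g], [P → . + L P], [X → . + X], [X → . num P P] — shift-reduce conflict.
I5 contains reduce item [X → .] and shift items [P → . + L P], [X → . + X], [X → . num P P] — shift-reduce conflict.
I8 contains reduce item [X → .] and shift items [P → . + L P], [X → . + X], [X → . num P P] — shift-reduce conflict.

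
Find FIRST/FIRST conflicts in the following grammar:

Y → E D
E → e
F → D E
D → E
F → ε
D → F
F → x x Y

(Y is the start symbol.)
Yes. F → D E / F → x x Y on { 'x' }; D → E / D → F on { 'e' }

A FIRST/FIRST conflict occurs when two productions N → α and N → β for the same non-terminal have FIRST(α) ∩ FIRST(β) ≠ ∅ (with ε ∈ FIRST of a nullable right-hand side, so two nullable alternatives also conflict).

FIRST sets of the non-terminals at (or reachable through a nullable prefix from) the front of some alternative:
  FIRST(D) = { 'e', 'x', ε }
  FIRST(E) = { 'e' }
  FIRST(F) = { 'e', 'x', ε }

Productions for F:
  F → D E: FIRST = { 'e', 'x' }
  F → ε: FIRST = { ε }
  F → x x Y: FIRST = { 'x' }
Productions for D:
  D → E: FIRST = { 'e' }
  D → F: FIRST = { 'e', 'x', ε }
Y, E have only one production, so no FIRST/FIRST conflict is possible there.

Conflict for F: F → D E and F → x x Y
  Overlap: { 'x' }
Conflict for D: D → E and D → F
  Overlap: { 'e' }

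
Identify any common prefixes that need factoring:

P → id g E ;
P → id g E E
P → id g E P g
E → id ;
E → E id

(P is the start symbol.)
Left-factoring is needed when two productions for the same non-terminal
share a common prefix on the right-hand side.

Productions for P:
  P → id g E ;
  P → id g E E
  P → id g E P g
Productions for E:
  E → id ;
  E → E id

Found common prefix 'id g E' in productions for P

Answer: Yes, P has productions with common prefix 'id g E'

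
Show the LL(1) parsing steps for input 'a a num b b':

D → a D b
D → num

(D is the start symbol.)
LL(1) parsing maintains a stack (initially the start symbol over $) and the input. At each step: if the stack top is a terminal, match it against the current input token; if it is a non-terminal N, replace it with the RHS of M[N, lookahead] (the unique production whose predict set contains the lookahead).

Stack is shown with the top on the left.

Stack      Input          Action
--------------------------------
D $        a a num b b $  output D → a D b
a D b $    a a num b b $  match 'a'
D b $      a num b b $    output D → a D b
a D b b $  a num b b $    match 'a'
D b b $    num b b $      output D → num
num b b $  num b b $      match 'num'
b b $      b b $          match 'b'
b $        b $            match 'b'
$          $              accept

The string is accepted.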